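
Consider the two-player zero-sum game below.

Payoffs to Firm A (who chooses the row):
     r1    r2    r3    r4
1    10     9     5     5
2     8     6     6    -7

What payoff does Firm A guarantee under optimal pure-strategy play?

Row minima: 5, -7 → Firm A's maximin is 5.
Column maxima: 10, 9, 6, 5 → Firm B's minimax is 5.
They coincide at (1, r4), so the value is 5.

5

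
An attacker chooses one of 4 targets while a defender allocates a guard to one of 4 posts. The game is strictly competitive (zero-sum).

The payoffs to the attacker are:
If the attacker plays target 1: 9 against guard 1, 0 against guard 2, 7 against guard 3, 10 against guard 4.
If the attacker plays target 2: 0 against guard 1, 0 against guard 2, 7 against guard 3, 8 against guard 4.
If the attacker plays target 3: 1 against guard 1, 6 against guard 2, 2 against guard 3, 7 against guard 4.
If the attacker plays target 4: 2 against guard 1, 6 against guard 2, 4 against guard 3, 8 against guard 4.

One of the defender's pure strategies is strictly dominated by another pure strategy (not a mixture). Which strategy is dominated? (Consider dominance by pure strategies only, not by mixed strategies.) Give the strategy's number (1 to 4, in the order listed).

The defender prefers columns that give the attacker less. Compare guard 4 with guard 1: 9 < 10, 0 < 8, 1 < 7, 2 < 8.
So guard 1 strictly dominates guard 4 for the defender; guard 4 is strictly dominated.

4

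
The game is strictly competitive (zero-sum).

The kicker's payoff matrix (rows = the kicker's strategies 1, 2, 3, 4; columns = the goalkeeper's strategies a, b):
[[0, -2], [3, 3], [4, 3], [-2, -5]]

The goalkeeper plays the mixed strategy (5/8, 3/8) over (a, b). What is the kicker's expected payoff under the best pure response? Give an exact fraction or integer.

1: (0)·(5/8) + (-2)·(3/8) = -3/4.
2: (3)·(5/8) + (3)·(3/8) = 3.
3: (4)·(5/8) + (3)·(3/8) = 29/8.
4: (-2)·(5/8) + (-5)·(3/8) = -25/8.
The best pure response is 3 with expected payoff 29/8.

29/8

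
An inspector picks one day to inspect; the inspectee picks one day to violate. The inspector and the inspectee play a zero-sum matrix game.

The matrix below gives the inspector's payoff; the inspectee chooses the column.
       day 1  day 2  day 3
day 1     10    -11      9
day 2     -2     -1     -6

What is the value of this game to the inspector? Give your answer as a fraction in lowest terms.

-3

Column day 1 is strictly dominated by day 3 for the inspectee (it gives the inspector more in every row).
The remaining 2×2 game on (day 1, day 2) × (day 2, day 3) has no saddle point. Let the inspector play day 1 with probability p; indifference gives −11p − (1−p) = 9p − 6(1−p), so p = 1/5.
Similarly the inspectee's optimal q on day 2 is 3/5, and the value is -11·(3/5) + (9)·(2/5) = -3.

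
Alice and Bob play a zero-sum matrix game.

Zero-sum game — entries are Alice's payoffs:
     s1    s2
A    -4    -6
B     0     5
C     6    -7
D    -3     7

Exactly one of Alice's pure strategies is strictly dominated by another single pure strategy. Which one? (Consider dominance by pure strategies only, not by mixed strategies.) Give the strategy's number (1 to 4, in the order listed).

Compare A with B: 0 > -4, 5 > -6.
So B strictly dominates A for Alice; A is strictly dominated.

1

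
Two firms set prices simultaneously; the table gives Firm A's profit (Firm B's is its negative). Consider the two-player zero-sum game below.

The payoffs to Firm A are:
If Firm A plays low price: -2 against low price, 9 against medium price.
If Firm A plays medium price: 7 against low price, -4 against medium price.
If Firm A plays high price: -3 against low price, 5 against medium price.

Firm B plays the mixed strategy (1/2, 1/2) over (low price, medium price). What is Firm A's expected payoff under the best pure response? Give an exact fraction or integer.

7/2

low price: (-2)·(1/2) + (9)·(1/2) = 7/2.
medium price: (7)·(1/2) + (-4)·(1/2) = 3/2.
high price: (-3)·(1/2) + (5)·(1/2) = 1.
The best pure response is low price with expected payoff 7/2.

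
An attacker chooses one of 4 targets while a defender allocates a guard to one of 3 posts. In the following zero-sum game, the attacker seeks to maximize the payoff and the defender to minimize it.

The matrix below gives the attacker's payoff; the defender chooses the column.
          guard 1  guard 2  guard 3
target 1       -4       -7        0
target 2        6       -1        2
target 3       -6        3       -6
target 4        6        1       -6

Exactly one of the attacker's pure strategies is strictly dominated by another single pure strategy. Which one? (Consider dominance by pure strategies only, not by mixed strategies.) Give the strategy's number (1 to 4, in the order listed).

1

Compare target 1 with target 2: 6 > -4, -1 > -7, 2 > 0.
So target 2 strictly dominates target 1 for the attacker; target 1 is strictly dominated.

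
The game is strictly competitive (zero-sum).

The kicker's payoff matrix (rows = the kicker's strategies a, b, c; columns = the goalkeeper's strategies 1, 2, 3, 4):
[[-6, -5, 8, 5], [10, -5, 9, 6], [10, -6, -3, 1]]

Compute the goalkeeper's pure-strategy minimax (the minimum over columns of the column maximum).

The worst case (largest entry) in each column is 1: 10, 2: -5, 3: 9, 4: 6.
The best (smallest) of these is -5.

-5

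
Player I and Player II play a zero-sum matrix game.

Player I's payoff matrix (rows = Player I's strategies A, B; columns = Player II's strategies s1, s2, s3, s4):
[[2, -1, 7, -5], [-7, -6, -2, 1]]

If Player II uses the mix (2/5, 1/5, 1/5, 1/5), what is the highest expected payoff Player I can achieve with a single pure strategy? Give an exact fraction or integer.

A: (2)·(2/5) + (-1)·(1/5) + (7)·(1/5) + (-5)·(1/5) = 1.
B: (-7)·(2/5) + (-6)·(1/5) + (-2)·(1/5) + (1)·(1/5) = -21/5.
The best pure response is A with expected payoff 1.

1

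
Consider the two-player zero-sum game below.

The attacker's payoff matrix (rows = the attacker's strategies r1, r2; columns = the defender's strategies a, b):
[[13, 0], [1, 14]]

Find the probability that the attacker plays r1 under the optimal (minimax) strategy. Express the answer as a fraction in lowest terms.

1/2

Row minima are 0 and 1, so the attacker's maximin is 1; column maxima are 13 and 14, so the defender's minimax is 13. These differ, so the equilibrium is in mixed strategies.
Let the attacker play r1 with probability p. The defender is indifferent when 13p + (1−p) = 14(1−p), giving p = 1/2.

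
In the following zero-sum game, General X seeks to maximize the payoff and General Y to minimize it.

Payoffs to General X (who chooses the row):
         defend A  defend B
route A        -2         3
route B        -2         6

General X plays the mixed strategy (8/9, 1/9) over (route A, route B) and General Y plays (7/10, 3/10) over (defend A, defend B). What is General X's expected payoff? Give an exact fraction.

-2/5

Against (7/10, 3/10), each row's expected payoff is route A: -1/2; route B: 2/5.
Taking the (8/9, 1/9)-weighted average: (8/9)·(-1/2) + (1/9)·(2/5) = -2/5.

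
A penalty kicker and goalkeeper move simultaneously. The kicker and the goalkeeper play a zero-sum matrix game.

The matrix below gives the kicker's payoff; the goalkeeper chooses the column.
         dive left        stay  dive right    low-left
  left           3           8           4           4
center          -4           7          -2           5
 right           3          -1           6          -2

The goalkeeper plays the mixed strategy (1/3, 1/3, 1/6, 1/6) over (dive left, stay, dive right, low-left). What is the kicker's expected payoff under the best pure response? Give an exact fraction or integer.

left: (3)·(1/3) + (8)·(1/3) + (4)·(1/6) + (4)·(1/6) = 5.
center: (-4)·(1/3) + (7)·(1/3) + (-2)·(1/6) + (5)·(1/6) = 3/2.
right: (3)·(1/3) + (-1)·(1/3) + (6)·(1/6) + (-2)·(1/6) = 4/3.
The best pure response is left with expected payoff 5.

5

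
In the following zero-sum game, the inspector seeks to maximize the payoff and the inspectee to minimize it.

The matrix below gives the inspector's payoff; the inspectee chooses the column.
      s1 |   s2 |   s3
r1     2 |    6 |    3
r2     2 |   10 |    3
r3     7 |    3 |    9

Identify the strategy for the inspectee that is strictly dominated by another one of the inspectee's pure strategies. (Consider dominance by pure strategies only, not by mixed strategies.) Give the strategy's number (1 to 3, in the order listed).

3

The inspectee prefers columns that give the inspector less. Compare s3 with s1: 2 < 3, 2 < 3, 7 < 9.
So s1 strictly dominates s3 for the inspectee; s3 is strictly dominated.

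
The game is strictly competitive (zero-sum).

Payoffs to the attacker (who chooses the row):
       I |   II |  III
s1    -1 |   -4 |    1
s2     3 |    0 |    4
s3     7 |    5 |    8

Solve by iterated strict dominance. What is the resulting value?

5

Row s2 is strictly dominated by row s3 (7>3, 5>0, 8>4); eliminate s2.
Row s1 is strictly dominated by row s3 (7>-1, 5>-4, 8>1); eliminate s1.
Column I is strictly dominated by II for the defender (5<7); eliminate I.
Column III is strictly dominated by II for the defender (5<8); eliminate III.
Only (s3, II) remains, with payoff 5.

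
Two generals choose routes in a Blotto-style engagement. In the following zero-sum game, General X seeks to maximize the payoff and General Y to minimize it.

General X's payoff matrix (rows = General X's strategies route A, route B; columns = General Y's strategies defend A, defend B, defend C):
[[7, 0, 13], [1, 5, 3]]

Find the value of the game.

Column defend C is strictly dominated by defend A for General Y (it gives General X more in every row).
The remaining 2×2 game on (route A, route B) × (defend A, defend B) has no saddle point. Let General X play route A with probability p; indifference gives 7p + (1−p) = 5(1−p), so p = 4/11.
Similarly General Y's optimal q on defend A is 5/11, and the value is 7·(5/11) + (0)·(6/11) = 35/11.

35/11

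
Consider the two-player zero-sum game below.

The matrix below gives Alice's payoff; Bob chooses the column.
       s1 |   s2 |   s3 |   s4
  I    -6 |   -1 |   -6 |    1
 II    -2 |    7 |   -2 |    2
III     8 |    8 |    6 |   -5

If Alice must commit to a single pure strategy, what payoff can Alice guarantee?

-2

The worst-case payoff for each row is I: -6, II: -2, III: -5.
The best of these is -2.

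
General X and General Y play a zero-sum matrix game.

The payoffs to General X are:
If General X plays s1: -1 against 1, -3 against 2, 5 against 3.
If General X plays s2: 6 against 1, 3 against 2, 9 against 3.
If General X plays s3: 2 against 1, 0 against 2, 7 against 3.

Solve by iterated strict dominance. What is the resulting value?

Column 3 is strictly dominated by 1 for General Y (-1<5, 6<9, 2<7); eliminate 3.
Row s3 is strictly dominated by row s2 (6>2, 3>0); eliminate s3.
Column 1 is strictly dominated by 2 for General Y (-3<-1, 3<6); eliminate 1.
Row s1 is strictly dominated by row s2 (3>-3); eliminate s1.
Only (s2, 2) remains, with payoff 3.

3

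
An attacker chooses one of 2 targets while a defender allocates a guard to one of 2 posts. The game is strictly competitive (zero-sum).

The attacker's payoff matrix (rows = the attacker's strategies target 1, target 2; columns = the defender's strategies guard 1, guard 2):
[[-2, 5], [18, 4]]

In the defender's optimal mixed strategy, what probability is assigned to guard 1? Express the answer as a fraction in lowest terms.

1/21

Row minima are -2 and 4, so the attacker's maximin is 4; column maxima are 18 and 5, so the defender's minimax is 5. These differ, so the equilibrium is in mixed strategies.
Let the defender play guard 1 with probability q. The attacker is indifferent when −2q + 5(1−q) = 18q + 4(1−q), giving q = 1/21.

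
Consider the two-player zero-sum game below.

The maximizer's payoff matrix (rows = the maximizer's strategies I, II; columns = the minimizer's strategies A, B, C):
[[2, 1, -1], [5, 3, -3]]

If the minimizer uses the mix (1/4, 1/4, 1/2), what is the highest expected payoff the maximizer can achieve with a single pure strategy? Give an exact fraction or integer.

I: (2)·(1/4) + (1)·(1/4) + (-1)·(1/2) = 1/4.
II: (5)·(1/4) + (3)·(1/4) + (-3)·(1/2) = 1/2.
The best pure response is II with expected payoff 1/2.

1/2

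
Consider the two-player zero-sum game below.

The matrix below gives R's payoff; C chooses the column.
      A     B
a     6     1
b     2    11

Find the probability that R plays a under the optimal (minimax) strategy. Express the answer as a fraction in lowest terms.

Row minima are 1 and 2, so R's maximin is 2; column maxima are 6 and 11, so C's minimax is 6. These differ, so the equilibrium is in mixed strategies.
Let R play a with probability p. C is indifferent when 6p + 2(1−p) = p + 11(1−p), giving p = 9/14.

9/14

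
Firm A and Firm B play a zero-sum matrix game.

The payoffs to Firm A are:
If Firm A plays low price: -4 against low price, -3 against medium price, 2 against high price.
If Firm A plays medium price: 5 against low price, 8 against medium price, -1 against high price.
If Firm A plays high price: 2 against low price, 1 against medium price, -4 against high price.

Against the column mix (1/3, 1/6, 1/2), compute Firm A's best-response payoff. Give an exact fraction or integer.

5/2

low price: (-4)·(1/3) + (-3)·(1/6) + (2)·(1/2) = -5/6.
medium price: (5)·(1/3) + (8)·(1/6) + (-1)·(1/2) = 5/2.
high price: (2)·(1/3) + (1)·(1/6) + (-4)·(1/2) = -7/6.
The best pure response is medium price with expected payoff 5/2.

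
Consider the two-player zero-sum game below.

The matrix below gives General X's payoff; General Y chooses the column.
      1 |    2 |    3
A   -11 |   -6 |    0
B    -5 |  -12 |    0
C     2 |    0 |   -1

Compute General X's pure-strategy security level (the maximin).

-1

The worst-case payoff for each row is A: -11, B: -12, C: -1.
The best of these is -1.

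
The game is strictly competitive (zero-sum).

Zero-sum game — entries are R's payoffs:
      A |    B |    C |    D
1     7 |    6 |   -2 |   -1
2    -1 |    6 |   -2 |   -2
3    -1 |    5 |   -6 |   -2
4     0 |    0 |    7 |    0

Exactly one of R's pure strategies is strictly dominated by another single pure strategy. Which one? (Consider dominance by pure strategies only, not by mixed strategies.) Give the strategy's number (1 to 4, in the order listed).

Compare 3 with 1: 7 > -1, 6 > 5, -2 > -6, -1 > -2.
So 1 strictly dominates 3 for R; 3 is strictly dominated.

3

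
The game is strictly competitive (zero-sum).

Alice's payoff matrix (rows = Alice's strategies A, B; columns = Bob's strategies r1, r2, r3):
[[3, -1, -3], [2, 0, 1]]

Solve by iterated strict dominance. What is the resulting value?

Column r1 is strictly dominated by r2 for Bob (-1<3, 0<2); eliminate r1.
Row A is strictly dominated by row B (0>-1, 1>-3); eliminate A.
Column r3 is strictly dominated by r2 for Bob (0<1); eliminate r3.
Only (B, r2) remains, with payoff 0.

0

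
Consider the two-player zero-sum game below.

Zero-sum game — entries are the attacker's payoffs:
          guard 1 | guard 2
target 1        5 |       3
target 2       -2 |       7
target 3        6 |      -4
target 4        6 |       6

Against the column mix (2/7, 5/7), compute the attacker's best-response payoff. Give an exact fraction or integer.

6

target 1: (5)·(2/7) + (3)·(5/7) = 25/7.
target 2: (-2)·(2/7) + (7)·(5/7) = 31/7.
target 3: (6)·(2/7) + (-4)·(5/7) = -8/7.
target 4: (6)·(2/7) + (6)·(5/7) = 6.
The best pure response is target 4 with expected payoff 6.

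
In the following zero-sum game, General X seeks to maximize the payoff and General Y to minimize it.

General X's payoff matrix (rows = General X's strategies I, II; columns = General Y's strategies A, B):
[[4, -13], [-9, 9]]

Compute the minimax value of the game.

Row minima are -13 and -9, so General X's maximin is -9; column maxima are 4 and 9, so General Y's minimax is 4. These differ, so the equilibrium is in mixed strategies.
Let General X play I with probability p. General Y is indifferent when 4p − 9(1−p) = −13p + 9(1−p), giving p = 18/35.
Let General Y play A with probability q. General X is indifferent when 4q − 13(1−q) = −9q + 9(1−q), giving q = 22/35.
The value is 4·(22/35) + (-13)·(13/35) = -81/35.

-81/35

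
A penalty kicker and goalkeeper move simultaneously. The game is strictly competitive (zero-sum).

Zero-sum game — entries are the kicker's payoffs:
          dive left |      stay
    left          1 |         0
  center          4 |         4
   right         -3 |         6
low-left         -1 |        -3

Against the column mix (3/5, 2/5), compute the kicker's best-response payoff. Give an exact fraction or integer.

left: (1)·(3/5) + (0)·(2/5) = 3/5.
center: (4)·(3/5) + (4)·(2/5) = 4.
right: (-3)·(3/5) + (6)·(2/5) = 3/5.
low-left: (-1)·(3/5) + (-3)·(2/5) = -9/5.
The best pure response is center with expected payoff 4.

4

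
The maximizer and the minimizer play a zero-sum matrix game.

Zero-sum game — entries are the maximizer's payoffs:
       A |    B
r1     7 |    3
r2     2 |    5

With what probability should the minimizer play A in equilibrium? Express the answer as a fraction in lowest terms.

Row minima are 3 and 2, so the maximizer's maximin is 3; column maxima are 7 and 5, so the minimizer's minimax is 5. These differ, so the equilibrium is in mixed strategies.
Let the minimizer play A with probability q. The maximizer is indifferent when 7q + 3(1−q) = 2q + 5(1−q), giving q = 2/7.

2/7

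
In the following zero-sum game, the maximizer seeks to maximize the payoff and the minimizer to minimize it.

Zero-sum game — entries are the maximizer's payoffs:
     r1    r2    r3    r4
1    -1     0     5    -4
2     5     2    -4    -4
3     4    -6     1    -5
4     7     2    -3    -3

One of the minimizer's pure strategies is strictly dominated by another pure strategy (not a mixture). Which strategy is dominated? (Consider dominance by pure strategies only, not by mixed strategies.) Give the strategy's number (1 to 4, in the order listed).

1

The minimizer prefers columns that give the maximizer less. Compare r1 with r4: -4 < -1, -4 < 5, -5 < 4, -3 < 7.
So r4 strictly dominates r1 for the minimizer; r1 is strictly dominated.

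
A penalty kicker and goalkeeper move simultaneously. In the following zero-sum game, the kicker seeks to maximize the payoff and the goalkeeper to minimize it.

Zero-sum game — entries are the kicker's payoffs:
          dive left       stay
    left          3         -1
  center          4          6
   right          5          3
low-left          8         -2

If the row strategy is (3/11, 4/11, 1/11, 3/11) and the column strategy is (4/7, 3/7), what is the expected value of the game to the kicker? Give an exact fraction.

Against (4/7, 3/7), each row's expected payoff is left: 9/7; center: 34/7; right: 29/7; low-left: 26/7.
Taking the (3/11, 4/11, 1/11, 3/11)-weighted average: (3/11)·(9/7) + (4/11)·(34/7) + (1/11)·(29/7) + (3/11)·(26/7) = 270/77.

270/77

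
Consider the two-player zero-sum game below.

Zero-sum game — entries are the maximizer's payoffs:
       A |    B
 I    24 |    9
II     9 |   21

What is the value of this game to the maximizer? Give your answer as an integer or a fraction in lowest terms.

Row minima are 9 and 9, so the maximizer's maximin is 9; column maxima are 24 and 21, so the minimizer's minimax is 21. These differ, so the equilibrium is in mixed strategies.
Let the maximizer play I with probability p. The minimizer is indifferent when 24p + 9(1−p) = 9p + 21(1−p), giving p = 4/9.
Let the minimizer play A with probability q. The maximizer is indifferent when 24q + 9(1−q) = 9q + 21(1−q), giving q = 4/9.
The value is 24·(4/9) + (9)·(5/9) = 47/3.

47/3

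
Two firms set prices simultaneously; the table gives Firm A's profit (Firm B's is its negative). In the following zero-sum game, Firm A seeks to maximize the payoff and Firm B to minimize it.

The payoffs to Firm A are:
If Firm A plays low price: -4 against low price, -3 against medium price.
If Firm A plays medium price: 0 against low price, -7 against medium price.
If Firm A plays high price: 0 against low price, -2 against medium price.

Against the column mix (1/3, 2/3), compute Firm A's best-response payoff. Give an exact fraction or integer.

low price: (-4)·(1/3) + (-3)·(2/3) = -10/3.
medium price: (0)·(1/3) + (-7)·(2/3) = -14/3.
high price: (0)·(1/3) + (-2)·(2/3) = -4/3.
The best pure response is high price with expected payoff -4/3.

-4/3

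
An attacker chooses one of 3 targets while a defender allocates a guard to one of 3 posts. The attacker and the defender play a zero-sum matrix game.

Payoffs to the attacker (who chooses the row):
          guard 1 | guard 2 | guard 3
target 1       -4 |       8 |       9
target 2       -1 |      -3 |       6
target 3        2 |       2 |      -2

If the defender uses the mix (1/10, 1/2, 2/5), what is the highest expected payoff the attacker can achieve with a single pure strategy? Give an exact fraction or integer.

target 1: (-4)·(1/10) + (8)·(1/2) + (9)·(2/5) = 36/5.
target 2: (-1)·(1/10) + (-3)·(1/2) + (6)·(2/5) = 4/5.
target 3: (2)·(1/10) + (2)·(1/2) + (-2)·(2/5) = 2/5.
The best pure response is target 1 with expected payoff 36/5.

36/5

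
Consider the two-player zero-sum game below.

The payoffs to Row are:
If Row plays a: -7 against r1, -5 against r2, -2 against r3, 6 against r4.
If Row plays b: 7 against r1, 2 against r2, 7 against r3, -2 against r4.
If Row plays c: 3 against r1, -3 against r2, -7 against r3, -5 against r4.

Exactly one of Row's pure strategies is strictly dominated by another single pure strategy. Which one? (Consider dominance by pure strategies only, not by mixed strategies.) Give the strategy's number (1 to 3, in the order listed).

3

Compare c with b: 7 > 3, 2 > -3, 7 > -7, -2 > -5.
So b strictly dominates c for Row; c is strictly dominated.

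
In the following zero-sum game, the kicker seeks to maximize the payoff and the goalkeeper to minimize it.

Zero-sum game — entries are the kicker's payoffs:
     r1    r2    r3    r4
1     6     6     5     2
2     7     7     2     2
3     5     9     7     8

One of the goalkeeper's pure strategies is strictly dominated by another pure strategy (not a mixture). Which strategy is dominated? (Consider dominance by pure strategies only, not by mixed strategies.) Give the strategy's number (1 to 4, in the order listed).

The goalkeeper prefers columns that give the kicker less. Compare r2 with r3: 5 < 6, 2 < 7, 7 < 9.
So r3 strictly dominates r2 for the goalkeeper; r2 is strictly dominated.

2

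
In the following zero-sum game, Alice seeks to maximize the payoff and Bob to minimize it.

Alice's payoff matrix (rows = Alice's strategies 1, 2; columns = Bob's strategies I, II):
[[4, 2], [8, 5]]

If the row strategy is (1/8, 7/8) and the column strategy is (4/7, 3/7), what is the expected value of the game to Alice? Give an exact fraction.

Against (4/7, 3/7), each row's expected payoff is 1: 22/7; 2: 47/7.
Taking the (1/8, 7/8)-weighted average: (1/8)·(22/7) + (7/8)·(47/7) = 351/56.

351/56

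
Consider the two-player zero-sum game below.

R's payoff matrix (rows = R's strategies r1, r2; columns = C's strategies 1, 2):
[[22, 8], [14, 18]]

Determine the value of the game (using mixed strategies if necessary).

Row minima are 8 and 14, so R's maximin is 14; column maxima are 22 and 18, so C's minimax is 18. These differ, so the equilibrium is in mixed strategies.
Let R play r1 with probability p. C is indifferent when 22p + 14(1−p) = 8p + 18(1−p), giving p = 2/9.
Let C play 1 with probability q. R is indifferent when 22q + 8(1−q) = 14q + 18(1−q), giving q = 5/9.
The value is 22·(5/9) + (8)·(4/9) = 142/9.

142/9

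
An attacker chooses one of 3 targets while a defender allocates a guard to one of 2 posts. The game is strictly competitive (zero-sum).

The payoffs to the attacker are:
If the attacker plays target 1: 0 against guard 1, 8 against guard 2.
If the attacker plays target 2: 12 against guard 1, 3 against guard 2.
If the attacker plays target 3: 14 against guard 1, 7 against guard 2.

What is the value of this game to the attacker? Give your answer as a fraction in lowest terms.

Row target 2 is strictly dominated by row target 3, so the attacker never plays it.
The remaining 2×2 game on (target 1, target 3) × (guard 1, guard 2) has no saddle point. Let the attacker play target 1 with probability p; indifference gives 14(1−p) = 8p + 7(1−p), so p = 7/15.
Similarly the defender's optimal q on guard 1 is 1/15, and the value is 0·(1/15) + (8)·(14/15) = 112/15.

112/15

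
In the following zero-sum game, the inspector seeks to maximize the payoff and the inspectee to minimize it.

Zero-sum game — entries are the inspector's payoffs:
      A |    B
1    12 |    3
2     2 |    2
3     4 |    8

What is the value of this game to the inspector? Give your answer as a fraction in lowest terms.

84/13

Row 2 is strictly dominated by row 3, so the inspector never plays it.
The remaining 2×2 game on (1, 3) × (A, B) has no saddle point. Let the inspector play 1 with probability p; indifference gives 12p + 4(1−p) = 3p + 8(1−p), so p = 4/13.
Similarly the inspectee's optimal q on A is 5/13, and the value is 12·(5/13) + (3)·(8/13) = 84/13.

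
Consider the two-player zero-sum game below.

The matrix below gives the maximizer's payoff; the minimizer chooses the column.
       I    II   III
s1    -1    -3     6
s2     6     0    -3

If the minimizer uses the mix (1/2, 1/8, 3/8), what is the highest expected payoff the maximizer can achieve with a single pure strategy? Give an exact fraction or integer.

15/8

s1: (-1)·(1/2) + (-3)·(1/8) + (6)·(3/8) = 11/8.
s2: (6)·(1/2) + (0)·(1/8) + (-3)·(3/8) = 15/8.
The best pure response is s2 with expected payoff 15/8.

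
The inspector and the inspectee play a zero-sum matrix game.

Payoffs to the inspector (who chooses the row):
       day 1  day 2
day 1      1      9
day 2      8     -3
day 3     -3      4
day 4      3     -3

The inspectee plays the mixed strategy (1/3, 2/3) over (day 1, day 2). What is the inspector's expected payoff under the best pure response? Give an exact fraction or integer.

19/3

day 1: (1)·(1/3) + (9)·(2/3) = 19/3.
day 2: (8)·(1/3) + (-3)·(2/3) = 2/3.
day 3: (-3)·(1/3) + (4)·(2/3) = 5/3.
day 4: (3)·(1/3) + (-3)·(2/3) = -1.
The best pure response is day 1 with expected payoff 19/3.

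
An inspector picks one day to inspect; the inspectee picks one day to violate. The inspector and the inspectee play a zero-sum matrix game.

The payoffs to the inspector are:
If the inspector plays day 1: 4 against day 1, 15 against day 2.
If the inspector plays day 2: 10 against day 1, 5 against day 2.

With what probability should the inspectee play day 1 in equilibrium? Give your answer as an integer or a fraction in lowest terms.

5/8

Row minima are 4 and 5, so the inspector's maximin is 5; column maxima are 10 and 15, so the inspectee's minimax is 10. These differ, so the equilibrium is in mixed strategies.
Let the inspectee play day 1 with probability q. The inspector is indifferent when 4q + 15(1−q) = 10q + 5(1−q), giving q = 5/8.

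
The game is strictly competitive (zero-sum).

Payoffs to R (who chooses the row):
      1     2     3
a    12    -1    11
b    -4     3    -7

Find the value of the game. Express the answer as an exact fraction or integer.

13/11

Column 1 is strictly dominated by 3 for C (it gives R more in every row).
The remaining 2×2 game on (a, b) × (2, 3) has no saddle point. Let R play a with probability p; indifference gives −p + 3(1−p) = 11p − 7(1−p), so p = 5/11.
Similarly C's optimal q on 2 is 9/11, and the value is -1·(9/11) + (11)·(2/11) = 13/11.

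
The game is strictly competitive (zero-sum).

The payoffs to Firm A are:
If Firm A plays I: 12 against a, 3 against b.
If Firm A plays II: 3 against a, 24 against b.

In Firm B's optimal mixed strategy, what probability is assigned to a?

7/10

Row minima are 3 and 3, so Firm A's maximin is 3; column maxima are 12 and 24, so Firm B's minimax is 12. These differ, so the equilibrium is in mixed strategies.
Let Firm B play a with probability q. Firm A is indifferent when 12q + 3(1−q) = 3q + 24(1−q), giving q = 7/10.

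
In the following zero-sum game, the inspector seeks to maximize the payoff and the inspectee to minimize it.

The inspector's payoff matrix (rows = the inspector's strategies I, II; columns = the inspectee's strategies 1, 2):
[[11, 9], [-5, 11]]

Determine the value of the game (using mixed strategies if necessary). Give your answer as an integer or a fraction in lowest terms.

83/9

Row minima are 9 and -5, so the inspector's maximin is 9; column maxima are 11 and 11, so the inspectee's minimax is 11. These differ, so the equilibrium is in mixed strategies.
Let the inspector play I with probability p. The inspectee is indifferent when 11p − 5(1−p) = 9p + 11(1−p), giving p = 8/9.
Let the inspectee play 1 with probability q. The inspector is indifferent when 11q + 9(1−q) = −5q + 11(1−q), giving q = 1/9.
The value is 11·(1/9) + (9)·(8/9) = 83/9.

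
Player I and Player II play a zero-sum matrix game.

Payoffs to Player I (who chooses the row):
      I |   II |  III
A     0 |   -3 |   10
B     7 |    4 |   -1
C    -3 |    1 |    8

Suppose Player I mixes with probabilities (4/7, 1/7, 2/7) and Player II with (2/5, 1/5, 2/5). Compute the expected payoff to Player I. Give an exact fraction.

Against (2/5, 1/5, 2/5), each row's expected payoff is A: 17/5; B: 16/5; C: 11/5.
Taking the (4/7, 1/7, 2/7)-weighted average: (4/7)·(17/5) + (1/7)·(16/5) + (2/7)·(11/5) = 106/35.

106/35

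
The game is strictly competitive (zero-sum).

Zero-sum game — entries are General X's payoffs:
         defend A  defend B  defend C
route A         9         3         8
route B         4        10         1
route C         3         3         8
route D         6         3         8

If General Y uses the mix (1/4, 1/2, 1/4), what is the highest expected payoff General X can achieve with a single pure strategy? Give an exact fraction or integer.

route A: (9)·(1/4) + (3)·(1/2) + (8)·(1/4) = 23/4.
route B: (4)·(1/4) + (10)·(1/2) + (1)·(1/4) = 25/4.
route C: (3)·(1/4) + (3)·(1/2) + (8)·(1/4) = 17/4.
route D: (6)·(1/4) + (3)·(1/2) + (8)·(1/4) = 5.
The best pure response is route B with expected payoff 25/4.

25/4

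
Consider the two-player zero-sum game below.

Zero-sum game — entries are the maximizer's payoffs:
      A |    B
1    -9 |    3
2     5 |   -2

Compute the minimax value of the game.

-3/19

Row minima are -9 and -2, so the maximizer's maximin is -2; column maxima are 5 and 3, so the minimizer's minimax is 3. These differ, so the equilibrium is in mixed strategies.
Let the maximizer play 1 with probability p. The minimizer is indifferent when −9p + 5(1−p) = 3p − 2(1−p), giving p = 7/19.
Let the minimizer play A with probability q. The maximizer is indifferent when −9q + 3(1−q) = 5q − 2(1−q), giving q = 5/19.
The value is -9·(5/19) + (3)·(14/19) = -3/19.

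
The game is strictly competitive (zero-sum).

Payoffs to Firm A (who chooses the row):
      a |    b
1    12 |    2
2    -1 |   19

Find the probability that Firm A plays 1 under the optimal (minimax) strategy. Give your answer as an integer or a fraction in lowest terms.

2/3

Row minima are 2 and -1, so Firm A's maximin is 2; column maxima are 12 and 19, so Firm B's minimax is 12. These differ, so the equilibrium is in mixed strategies.
Let Firm A play 1 with probability p. Firm B is indifferent when 12p − (1−p) = 2p + 19(1−p), giving p = 2/3.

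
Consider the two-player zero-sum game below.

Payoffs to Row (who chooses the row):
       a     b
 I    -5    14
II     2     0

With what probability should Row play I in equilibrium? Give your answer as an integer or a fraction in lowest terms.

2/21

Row minima are -5 and 0, so Row's maximin is 0; column maxima are 2 and 14, so Column's minimax is 2. These differ, so the equilibrium is in mixed strategies.
Let Row play I with probability p. Column is indifferent when −5p + 2(1−p) = 14p, giving p = 2/21.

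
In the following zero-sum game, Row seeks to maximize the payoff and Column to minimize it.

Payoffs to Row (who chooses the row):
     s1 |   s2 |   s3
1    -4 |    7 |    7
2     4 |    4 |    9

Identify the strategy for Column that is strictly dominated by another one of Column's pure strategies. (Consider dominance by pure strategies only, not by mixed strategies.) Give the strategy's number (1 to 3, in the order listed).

3

Column prefers columns that give Row less. Compare s3 with s1: -4 < 7, 4 < 9.
So s1 strictly dominates s3 for Column; s3 is strictly dominated.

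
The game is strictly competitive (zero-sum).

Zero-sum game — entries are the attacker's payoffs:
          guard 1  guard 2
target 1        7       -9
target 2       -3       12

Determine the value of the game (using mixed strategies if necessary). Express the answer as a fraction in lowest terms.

57/31

Row minima are -9 and -3, so the attacker's maximin is -3; column maxima are 7 and 12, so the defender's minimax is 7. These differ, so the equilibrium is in mixed strategies.
Let the attacker play target 1 with probability p. The defender is indifferent when 7p − 3(1−p) = −9p + 12(1−p), giving p = 15/31.
Let the defender play guard 1 with probability q. The attacker is indifferent when 7q − 9(1−q) = −3q + 12(1−q), giving q = 21/31.
The value is 7·(21/31) + (-9)·(10/31) = 57/31.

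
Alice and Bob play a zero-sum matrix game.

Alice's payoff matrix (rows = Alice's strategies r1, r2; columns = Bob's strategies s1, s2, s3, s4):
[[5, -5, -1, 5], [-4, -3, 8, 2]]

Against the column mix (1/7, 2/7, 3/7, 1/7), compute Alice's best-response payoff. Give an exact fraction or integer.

16/7

r1: (5)·(1/7) + (-5)·(2/7) + (-1)·(3/7) + (5)·(1/7) = -3/7.
r2: (-4)·(1/7) + (-3)·(2/7) + (8)·(3/7) + (2)·(1/7) = 16/7.
The best pure response is r2 with expected payoff 16/7.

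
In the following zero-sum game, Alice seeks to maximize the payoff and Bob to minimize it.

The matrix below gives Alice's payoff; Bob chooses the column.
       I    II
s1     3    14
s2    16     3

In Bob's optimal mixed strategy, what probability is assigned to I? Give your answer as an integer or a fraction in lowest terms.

11/24

Row minima are 3 and 3, so Alice's maximin is 3; column maxima are 16 and 14, so Bob's minimax is 14. These differ, so the equilibrium is in mixed strategies.
Let Bob play I with probability q. Alice is indifferent when 3q + 14(1−q) = 16q + 3(1−q), giving q = 11/24.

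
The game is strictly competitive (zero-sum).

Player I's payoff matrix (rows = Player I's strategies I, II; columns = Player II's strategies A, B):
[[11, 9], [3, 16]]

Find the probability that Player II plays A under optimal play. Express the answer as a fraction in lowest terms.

Row minima are 9 and 3, so Player I's maximin is 9; column maxima are 11 and 16, so Player II's minimax is 11. These differ, so the equilibrium is in mixed strategies.
Let Player II play A with probability q. Player I is indifferent when 11q + 9(1−q) = 3q + 16(1−q), giving q = 7/15.

7/15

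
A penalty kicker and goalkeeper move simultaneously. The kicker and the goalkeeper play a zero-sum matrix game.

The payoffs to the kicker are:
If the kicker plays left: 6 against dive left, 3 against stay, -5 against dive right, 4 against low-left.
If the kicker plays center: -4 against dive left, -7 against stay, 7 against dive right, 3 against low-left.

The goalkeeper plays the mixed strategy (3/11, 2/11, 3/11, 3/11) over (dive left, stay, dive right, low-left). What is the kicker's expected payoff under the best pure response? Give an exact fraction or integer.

left: (6)·(3/11) + (3)·(2/11) + (-5)·(3/11) + (4)·(3/11) = 21/11.
center: (-4)·(3/11) + (-7)·(2/11) + (7)·(3/11) + (3)·(3/11) = 4/11.
The best pure response is left with expected payoff 21/11.

21/11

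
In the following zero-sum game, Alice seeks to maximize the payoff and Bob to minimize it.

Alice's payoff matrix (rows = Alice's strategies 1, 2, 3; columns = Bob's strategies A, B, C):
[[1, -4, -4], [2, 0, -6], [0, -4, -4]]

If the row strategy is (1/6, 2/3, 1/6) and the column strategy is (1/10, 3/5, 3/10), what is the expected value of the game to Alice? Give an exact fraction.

-9/4

Against (1/10, 3/5, 3/10), each row's expected payoff is 1: -7/2; 2: -8/5; 3: -18/5.
Taking the (1/6, 2/3, 1/6)-weighted average: (1/6)·(-7/2) + (2/3)·(-8/5) + (1/6)·(-18/5) = -9/4.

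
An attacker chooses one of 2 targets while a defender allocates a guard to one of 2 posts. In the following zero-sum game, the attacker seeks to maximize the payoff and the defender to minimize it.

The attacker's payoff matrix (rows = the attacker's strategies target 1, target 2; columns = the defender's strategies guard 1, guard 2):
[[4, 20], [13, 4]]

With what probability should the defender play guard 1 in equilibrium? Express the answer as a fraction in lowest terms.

16/25

Row minima are 4 and 4, so the attacker's maximin is 4; column maxima are 13 and 20, so the defender's minimax is 13. These differ, so the equilibrium is in mixed strategies.
Let the defender play guard 1 with probability q. The attacker is indifferent when 4q + 20(1−q) = 13q + 4(1−q), giving q = 16/25.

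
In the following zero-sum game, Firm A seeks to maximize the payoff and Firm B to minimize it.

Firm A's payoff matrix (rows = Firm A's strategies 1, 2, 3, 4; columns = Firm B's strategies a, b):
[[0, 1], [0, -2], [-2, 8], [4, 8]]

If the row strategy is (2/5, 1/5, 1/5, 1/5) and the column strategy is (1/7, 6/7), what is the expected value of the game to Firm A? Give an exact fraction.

Against (1/7, 6/7), each row's expected payoff is 1: 6/7; 2: -12/7; 3: 46/7; 4: 52/7.
Taking the (2/5, 1/5, 1/5, 1/5)-weighted average: (2/5)·(6/7) + (1/5)·(-12/7) + (1/5)·(46/7) + (1/5)·(52/7) = 14/5.

14/5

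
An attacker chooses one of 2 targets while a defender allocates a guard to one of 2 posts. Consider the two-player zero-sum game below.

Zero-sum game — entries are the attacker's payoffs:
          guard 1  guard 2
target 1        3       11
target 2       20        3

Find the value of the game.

211/25

Row minima are 3 and 3, so the attacker's maximin is 3; column maxima are 20 and 11, so the defender's minimax is 11. These differ, so the equilibrium is in mixed strategies.
Let the attacker play target 1 with probability p. The defender is indifferent when 3p + 20(1−p) = 11p + 3(1−p), giving p = 17/25.
Let the defender play guard 1 with probability q. The attacker is indifferent when 3q + 11(1−q) = 20q + 3(1−q), giving q = 8/25.
The value is 3·(8/25) + (11)·(17/25) = 211/25.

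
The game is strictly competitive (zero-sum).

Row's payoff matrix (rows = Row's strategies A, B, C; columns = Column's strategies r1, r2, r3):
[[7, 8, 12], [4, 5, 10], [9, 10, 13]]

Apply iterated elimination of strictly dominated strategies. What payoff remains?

Column r3 is strictly dominated by r1 for Column (7<12, 4<10, 9<13); eliminate r3.
Row B is strictly dominated by row A (7>4, 8>5); eliminate B.
Row A is strictly dominated by row C (9>7, 10>8); eliminate A.
Column r2 is strictly dominated by r1 for Column (9<10); eliminate r2.
Only (C, r1) remains, with payoff 9.

9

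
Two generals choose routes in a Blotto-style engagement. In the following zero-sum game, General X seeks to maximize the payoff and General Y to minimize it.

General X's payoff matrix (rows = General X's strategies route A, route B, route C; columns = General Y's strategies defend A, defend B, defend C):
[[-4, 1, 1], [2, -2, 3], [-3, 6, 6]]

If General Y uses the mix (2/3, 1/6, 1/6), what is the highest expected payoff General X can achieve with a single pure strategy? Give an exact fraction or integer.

3/2

route A: (-4)·(2/3) + (1)·(1/6) + (1)·(1/6) = -7/3.
route B: (2)·(2/3) + (-2)·(1/6) + (3)·(1/6) = 3/2.
route C: (-3)·(2/3) + (6)·(1/6) + (6)·(1/6) = 0.
The best pure response is route B with expected payoff 3/2.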